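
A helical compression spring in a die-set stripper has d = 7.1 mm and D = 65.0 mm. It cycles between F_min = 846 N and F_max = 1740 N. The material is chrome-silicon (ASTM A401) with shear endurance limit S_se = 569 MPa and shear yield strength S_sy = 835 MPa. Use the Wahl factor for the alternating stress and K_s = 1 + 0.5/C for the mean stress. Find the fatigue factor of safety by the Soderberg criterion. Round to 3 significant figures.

0.850

C = D/d = 65.0/7.1 = 9.1549; K_W = (4C−1)/(4C−4)+0.615/C = 1.1591; K_s = 1+0.5/C = 1.0546
F_a = (F_max−F_min)/2 = 447 N; F_m = (F_max+F_min)/2 = 1293 N
τ_a = K_W·8F_aD/(πd³) = 1.1591 × 206.72 = 239.62 MPa
τ_m = K_s·8F_mD/(πd³) = 1.0546 × 597.97 = 630.62 MPa
Soderberg: 1/n_f = τ_a/S_se + τ_m/S_sy = 239.62/569 + 630.62/835 = 0.42113 + 0.75524 = 1.1764
n_f = 1/1.1764 = 0.8501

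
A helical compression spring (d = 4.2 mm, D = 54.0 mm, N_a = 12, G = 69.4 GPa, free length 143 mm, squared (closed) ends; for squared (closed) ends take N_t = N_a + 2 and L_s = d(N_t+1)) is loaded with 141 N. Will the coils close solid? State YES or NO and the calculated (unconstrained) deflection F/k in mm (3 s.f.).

k = Gd⁴/(8D³N_a) = (69.4×10³)(4.2⁴)/(8·54.0³·12) = 1.4286 N/mm
N_t = 14; L_s = 4.2·15 = 63 mm; δ_solid = L₀ − L_s = 143 − 63 = 80 mm
δ = F/k = 141/1.4286 = 98.7 mm
δ ≥ δ_solid → spring goes solid

YES, δ = 98.7 mm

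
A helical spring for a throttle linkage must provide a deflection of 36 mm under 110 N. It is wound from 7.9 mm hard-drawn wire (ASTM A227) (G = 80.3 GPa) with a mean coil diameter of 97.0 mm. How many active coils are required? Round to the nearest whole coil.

14

Required rate k = F/δ = 110/36 = 3.0556 N/mm
N_a = Gd⁴/(8D³k) = (80.3×10³ × 7.9⁴)/(8 × 97.0³ × 3.0556)
    = 3.12769e+08 / 2.23098e+07 = 14.02 → 14 coils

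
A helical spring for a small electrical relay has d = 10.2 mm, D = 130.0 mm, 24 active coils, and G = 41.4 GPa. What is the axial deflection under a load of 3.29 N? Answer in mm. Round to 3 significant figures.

3.10 mm

k = Gd⁴/(8D³N_a) = (41.4×10³)(10.2⁴)/(8·130.0³·24) = 1.0624 N/mm
δ = F/k = 3.29 / 1.0624 = 3.0969 mm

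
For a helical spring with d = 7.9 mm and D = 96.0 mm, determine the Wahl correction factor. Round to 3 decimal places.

C = D/d = 96.0/7.9 = 12.1519
K_W = (4C−1)/(4C−4) + 0.615/C = 47.608/44.608 + 0.0506 = 1.1179

1.118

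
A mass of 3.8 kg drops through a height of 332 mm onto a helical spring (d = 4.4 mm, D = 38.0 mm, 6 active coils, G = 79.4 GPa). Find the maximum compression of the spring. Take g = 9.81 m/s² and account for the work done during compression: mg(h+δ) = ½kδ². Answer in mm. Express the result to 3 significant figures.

k = Gd⁴/(8D³N_a) = (79.4×10³)(4.4⁴)/(8·38.0³·6) = 11.299 N/mm
W = mg = 3.8 × 9.81 = 37.278 N
½kδ² − Wδ − Wh = 0 → δ = (W + √(W² + 2kWh))/k
δ = (37.278 + √(1389.6 + 279679))/11.299 = (37.278 + 530.16)/11.299 = 50.22 mm

50.2 mm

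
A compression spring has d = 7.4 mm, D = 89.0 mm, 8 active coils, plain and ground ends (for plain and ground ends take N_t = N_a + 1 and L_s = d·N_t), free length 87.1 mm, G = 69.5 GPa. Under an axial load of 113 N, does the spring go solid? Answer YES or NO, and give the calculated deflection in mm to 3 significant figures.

k = Gd⁴/(8D³N_a) = (69.5×10³)(7.4⁴)/(8·89.0³·8) = 4.6191 N/mm
N_t = 9; L_s = 7.4·9 = 66.6 mm; δ_solid = L₀ − L_s = 87.1 − 66.6 = 20.5 mm
δ = F/k = 113/4.6191 = 24.463 mm
δ ≥ δ_solid → spring goes solid

YES, δ = 24.5 mm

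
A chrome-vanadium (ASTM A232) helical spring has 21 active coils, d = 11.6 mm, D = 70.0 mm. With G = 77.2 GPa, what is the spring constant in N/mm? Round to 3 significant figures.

k = Gd⁴/(8D³N_a) = (77.2×10³ × 11.6⁴) / (8 × 70.0³ × 21)
  = 1.39781e+09 / 5.7624e+07 = 24.257 N/mm

24.3 N/mm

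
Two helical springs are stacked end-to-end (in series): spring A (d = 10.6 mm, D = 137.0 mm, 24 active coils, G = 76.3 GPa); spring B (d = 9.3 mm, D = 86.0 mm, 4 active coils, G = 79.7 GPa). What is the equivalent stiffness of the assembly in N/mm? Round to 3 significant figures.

1.83 N/mm

k_A = Gd⁴/(8D³N_a) = (76.3×10³)(10.6⁴)/(8·137.0³·24) = 1.9511 N/mm
k_B = Gd⁴/(8D³N_a) = (79.7×10³)(9.3⁴)/(8·86.0³·4) = 29.292 N/mm
Series: 1/k_eq = 1/1.9511 + 1/29.292 = 0.54666; k_eq = 1.8293 N/mm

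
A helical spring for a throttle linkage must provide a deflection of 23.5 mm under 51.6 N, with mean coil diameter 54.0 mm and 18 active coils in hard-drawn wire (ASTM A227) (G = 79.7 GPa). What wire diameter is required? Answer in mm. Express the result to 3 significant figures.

5.00 mm

Required rate k = F/δ = 51.6/23.5 = 2.1957 N/mm
d = (8D³N_a·k / G)^(1/4) = (8·54.0³·18·2.1957 / (79.7×10³))^0.25
  = (624.69)^0.25 = 4.9994 mm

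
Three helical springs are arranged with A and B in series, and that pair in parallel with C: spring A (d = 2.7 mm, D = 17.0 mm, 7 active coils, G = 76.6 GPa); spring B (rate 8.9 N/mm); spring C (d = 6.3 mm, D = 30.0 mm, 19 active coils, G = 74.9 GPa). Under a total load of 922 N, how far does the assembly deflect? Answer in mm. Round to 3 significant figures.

k_A = Gd⁴/(8D³N_a) = (76.6×10³)(2.7⁴)/(8·17.0³·7) = 14.796 N/mm
k_C = Gd⁴/(8D³N_a) = (74.9×10³)(6.3⁴)/(8·30.0³·19) = 28.75 N/mm
Springs A,B series: k_AB = 1/(1/14.796+1/8.9) = 5.5573 N/mm; parallel with C: k_eq = 5.5573+28.75 = 34.307 N/mm
δ = F/k_eq = 922/34.307 = 26.875 mm

26.9 mm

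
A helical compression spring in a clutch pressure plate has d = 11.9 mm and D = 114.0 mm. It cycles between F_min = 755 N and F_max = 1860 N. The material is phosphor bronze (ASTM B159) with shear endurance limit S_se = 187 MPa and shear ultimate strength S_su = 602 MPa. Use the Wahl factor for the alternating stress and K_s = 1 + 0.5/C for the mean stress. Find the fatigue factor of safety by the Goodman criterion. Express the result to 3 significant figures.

C = D/d = 114.0/11.9 = 9.5798; K_W = (4C−1)/(4C−4)+0.615/C = 1.1516; K_s = 1+0.5/C = 1.0522
F_a = (F_max−F_min)/2 = 552.5 N; F_m = (F_max+F_min)/2 = 1307.5 N
τ_a = K_W·8F_aD/(πd³) = 1.1516 × 95.178 = 109.61 MPa
τ_m = K_s·8F_mD/(πd³) = 1.0522 × 225.24 = 237 MPa
Goodman: 1/n_f = τ_a/S_se + τ_m/S_su = 109.61/187 + 237/602 = 0.58614 + 0.39368 = 0.97982
n_f = 1/0.97982 = 1.021

1.02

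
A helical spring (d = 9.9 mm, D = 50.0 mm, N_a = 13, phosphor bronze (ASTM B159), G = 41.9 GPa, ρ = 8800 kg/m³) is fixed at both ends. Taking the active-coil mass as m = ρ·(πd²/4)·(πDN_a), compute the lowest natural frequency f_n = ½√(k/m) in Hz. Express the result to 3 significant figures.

74.8 Hz

k = Gd⁴/(8D³N_a) = (41.9×10³)(9.9⁴)/(8·50.0³·13) = 30.961 N/mm = 30961 N/m
Wire length L = πDN_a = π·50.0·13 = 2042 mm
m = ρ·(πd²/4)·L = 8800 × 76.977×10⁻⁶ m² × 2.042 m = 1.3833 kg
f_n = ½√(k/m) = 0.5·√(30961/1.3833) = 0.5·√(22382) = 74.804 Hz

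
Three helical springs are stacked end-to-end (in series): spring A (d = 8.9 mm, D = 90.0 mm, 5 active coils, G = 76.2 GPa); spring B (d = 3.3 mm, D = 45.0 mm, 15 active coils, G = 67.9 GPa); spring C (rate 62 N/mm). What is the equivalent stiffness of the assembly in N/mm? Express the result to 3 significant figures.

0.697 N/mm

k_A = Gd⁴/(8D³N_a) = (76.2×10³)(8.9⁴)/(8·90.0³·5) = 16.396 N/mm
k_B = Gd⁴/(8D³N_a) = (67.9×10³)(3.3⁴)/(8·45.0³·15) = 0.73639 N/mm
Series: 1/k_eq = 1/16.396 + 1/0.73639 + 1/62 = 1.4351; k_eq = 0.69682 N/mm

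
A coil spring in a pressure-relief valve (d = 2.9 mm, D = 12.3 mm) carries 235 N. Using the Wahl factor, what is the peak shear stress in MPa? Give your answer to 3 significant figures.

415 MPa

Spring index C = D/d = 12.3/2.9 = 4.2414
K_W = (4C−1)/(4C−4) + 0.615/C = 15.966/12.966 + 0.1450 = 1.3764
τ₀ = 8FD/(πd³) = 8·235·12.3/(π·2.9³) = 23124/76.62 = 301.8 MPa
τ_max = K·τ₀ = 1.3764 × 301.8 = 415.39 MPa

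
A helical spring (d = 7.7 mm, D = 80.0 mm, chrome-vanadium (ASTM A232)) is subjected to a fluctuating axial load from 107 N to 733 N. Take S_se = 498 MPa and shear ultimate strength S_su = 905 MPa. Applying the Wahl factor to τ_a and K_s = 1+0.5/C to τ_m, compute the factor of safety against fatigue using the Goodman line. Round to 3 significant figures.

C = D/d = 80.0/7.7 = 10.3896; K_W = (4C−1)/(4C−4)+0.615/C = 1.1391; K_s = 1+0.5/C = 1.0481
F_a = (F_max−F_min)/2 = 313 N; F_m = (F_max+F_min)/2 = 420 N
τ_a = K_W·8F_aD/(πd³) = 1.1391 × 139.67 = 159.09 MPa
τ_m = K_s·8F_mD/(πd³) = 1.0481 × 187.42 = 196.44 MPa
Goodman: 1/n_f = τ_a/S_se + τ_m/S_su = 159.09/498 + 196.44/905 = 0.31946 + 0.21706 = 0.53652
n_f = 1/0.53652 = 1.864

1.86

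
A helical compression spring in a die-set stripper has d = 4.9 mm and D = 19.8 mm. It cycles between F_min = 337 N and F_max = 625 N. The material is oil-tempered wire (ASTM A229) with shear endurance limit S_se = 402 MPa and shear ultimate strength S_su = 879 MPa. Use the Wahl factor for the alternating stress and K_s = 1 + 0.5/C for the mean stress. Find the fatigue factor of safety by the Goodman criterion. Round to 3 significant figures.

C = D/d = 19.8/4.9 = 4.0408; K_W = (4C−1)/(4C−4)+0.615/C = 1.3988; K_s = 1+0.5/C = 1.1237
F_a = (F_max−F_min)/2 = 144 N; F_m = (F_max+F_min)/2 = 481 N
τ_a = K_W·8F_aD/(πd³) = 1.3988 × 61.713 = 86.327 MPa
τ_m = K_s·8F_mD/(πd³) = 1.1237 × 206.14 = 231.65 MPa
Goodman: 1/n_f = τ_a/S_se + τ_m/S_su = 86.327/402 + 231.65/879 = 0.21474 + 0.26353 = 0.47828
n_f = 1/0.47828 = 2.091

2.09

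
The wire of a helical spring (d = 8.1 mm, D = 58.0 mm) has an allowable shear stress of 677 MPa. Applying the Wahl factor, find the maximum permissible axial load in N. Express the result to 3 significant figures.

2020 N

C = D/d = 58.0/8.1 = 7.1605
K_W = (4C−1)/(4C−4) + 0.615/C = 27.642/24.642 + 0.0859 = 1.2076
τ_max = K·8FD/(πd³) → F_max = τ_allow·πd³/(8DK)
F_max = 677·π·8.1³/(8·58.0·1.2076) = 1.1303e+06/560.34 = 2017.2 N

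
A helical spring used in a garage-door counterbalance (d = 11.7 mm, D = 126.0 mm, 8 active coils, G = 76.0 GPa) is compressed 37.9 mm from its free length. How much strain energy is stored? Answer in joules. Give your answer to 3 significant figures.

7.99 J

k = Gd⁴/(8D³N_a) = (76.0×10³)(11.7⁴)/(8·126.0³·8) = 11.124 N/mm
U = ½kδ² = 0.5 × 11.124 × 37.9² = 7989.4 N·mm = 7.9894 J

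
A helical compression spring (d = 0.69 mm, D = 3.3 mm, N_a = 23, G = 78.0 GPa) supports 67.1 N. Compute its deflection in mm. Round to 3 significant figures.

k = Gd⁴/(8D³N_a) = (78.0×10³)(0.69⁴)/(8·3.3³·23) = 2.6738 N/mm
δ = F/k = 67.1 / 2.6738 = 25.095 mm

25.1 mm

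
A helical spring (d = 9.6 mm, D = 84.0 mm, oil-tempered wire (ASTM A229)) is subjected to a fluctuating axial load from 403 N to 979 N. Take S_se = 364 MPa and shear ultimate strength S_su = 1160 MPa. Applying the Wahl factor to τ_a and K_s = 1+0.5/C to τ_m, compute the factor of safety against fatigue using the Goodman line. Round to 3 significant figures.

C = D/d = 84.0/9.6 = 8.7500; K_W = (4C−1)/(4C−4)+0.615/C = 1.1671; K_s = 1+0.5/C = 1.0571
F_a = (F_max−F_min)/2 = 288 N; F_m = (F_max+F_min)/2 = 691 N
τ_a = K_W·8F_aD/(πd³) = 1.1671 × 69.63 = 81.263 MPa
τ_m = K_s·8F_mD/(πd³) = 1.0571 × 167.06 = 176.61 MPa
Goodman: 1/n_f = τ_a/S_se + τ_m/S_su = 81.263/364 + 176.61/1160 = 0.22325 + 0.15225 = 0.3755
n_f = 1/0.3755 = 2.663

2.66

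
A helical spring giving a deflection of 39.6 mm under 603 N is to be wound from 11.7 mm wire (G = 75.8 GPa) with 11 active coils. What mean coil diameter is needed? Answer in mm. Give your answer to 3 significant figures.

Required rate k = F/δ = 603/39.6 = 15.227 N/mm
D = (Gd⁴/(8N_a·k))^(1/3) = (75.8×10³·11.7⁴/(8·11·15.227))^(1/3)
  = (1.06e+06)^(1/3) = 101.9614 mm

102 mm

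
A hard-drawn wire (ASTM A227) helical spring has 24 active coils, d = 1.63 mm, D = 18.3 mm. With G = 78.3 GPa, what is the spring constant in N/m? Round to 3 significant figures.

470 N/m

k = Gd⁴/(8D³N_a) = (78.3×10³ × 1.63⁴) / (8 × 18.3³ × 24)
  = 552729 / 1.17667e+06 = 0.46974 N/mm = 469.74 N/m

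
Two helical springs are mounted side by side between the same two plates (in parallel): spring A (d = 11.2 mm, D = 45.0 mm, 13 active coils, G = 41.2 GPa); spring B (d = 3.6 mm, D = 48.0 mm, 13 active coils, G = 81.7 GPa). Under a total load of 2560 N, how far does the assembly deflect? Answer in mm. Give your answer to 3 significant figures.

36.8 mm

k_A = Gd⁴/(8D³N_a) = (41.2×10³)(11.2⁴)/(8·45.0³·13) = 68.407 N/mm
k_B = Gd⁴/(8D³N_a) = (81.7×10³)(3.6⁴)/(8·48.0³·13) = 1.1931 N/mm
Parallel: k_eq = 68.407 + 1.1931 = 69.6 N/mm
δ = F/k_eq = 2560/69.6 = 36.782 mm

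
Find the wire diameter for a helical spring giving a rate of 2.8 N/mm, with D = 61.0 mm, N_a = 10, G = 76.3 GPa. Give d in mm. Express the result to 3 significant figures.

d = (8D³N_a·k / G)^(1/4) = (8·61.0³·10·2.8 / (76.3×10³))^0.25
  = (666.37)^0.25 = 5.0808 mm

5.08 mm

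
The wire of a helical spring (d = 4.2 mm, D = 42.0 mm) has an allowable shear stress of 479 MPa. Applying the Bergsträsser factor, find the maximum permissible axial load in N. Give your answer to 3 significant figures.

292 N

C = D/d = 42.0/4.2 = 10.0000
K_B = (4C+2)/(4C−3) = 42.000/37.000 = 1.1351
τ_max = K·8FD/(πd³) → F_max = τ_allow·πd³/(8DK)
F_max = 479·π·4.2³/(8·42.0·1.1351) = 1.1149e+05/381.41 = 292.31 N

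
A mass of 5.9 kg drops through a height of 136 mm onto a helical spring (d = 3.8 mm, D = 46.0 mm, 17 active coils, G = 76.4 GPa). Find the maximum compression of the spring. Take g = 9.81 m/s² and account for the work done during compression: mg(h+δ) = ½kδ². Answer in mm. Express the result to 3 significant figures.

k = Gd⁴/(8D³N_a) = (76.4×10³)(3.8⁴)/(8·46.0³·17) = 1.2034 N/mm
W = mg = 5.9 × 9.81 = 57.879 N
½kδ² − Wδ − Wh = 0 → δ = (W + √(W² + 2kWh))/k
δ = (57.879 + √(3350 + 18945.5))/1.2034 = (57.879 + 149.32)/1.2034 = 172.17 mm

172 mm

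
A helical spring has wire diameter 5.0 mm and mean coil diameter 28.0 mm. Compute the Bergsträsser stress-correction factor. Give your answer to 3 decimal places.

C = D/d = 28.0/5.0 = 5.6000
K_B = (4C+2)/(4C−3) = 24.400/19.400 = 1.2577

1.258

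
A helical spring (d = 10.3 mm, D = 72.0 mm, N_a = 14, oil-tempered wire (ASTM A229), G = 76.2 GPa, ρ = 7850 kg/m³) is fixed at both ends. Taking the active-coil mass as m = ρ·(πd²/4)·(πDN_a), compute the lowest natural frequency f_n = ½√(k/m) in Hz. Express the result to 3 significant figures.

49.8 Hz

k = Gd⁴/(8D³N_a) = (76.2×10³)(10.3⁴)/(8·72.0³·14) = 20.516 N/mm = 20516 N/m
Wire length L = πDN_a = π·72.0·14 = 3166.7 mm
m = ρ·(πd²/4)·L = 7850 × 83.323×10⁻⁶ m² × 3.1667 m = 2.0713 kg
f_n = ½√(k/m) = 0.5·√(20516/2.0713) = 0.5·√(9904.8) = 49.761 Hz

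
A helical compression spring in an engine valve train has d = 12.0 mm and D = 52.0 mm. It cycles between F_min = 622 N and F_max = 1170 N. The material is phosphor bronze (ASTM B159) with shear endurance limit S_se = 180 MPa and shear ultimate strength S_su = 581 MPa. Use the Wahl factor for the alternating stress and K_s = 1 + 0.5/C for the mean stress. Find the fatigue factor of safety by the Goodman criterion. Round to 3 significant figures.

3.43

C = D/d = 52.0/12.0 = 4.3333; K_W = (4C−1)/(4C−4)+0.615/C = 1.3669; K_s = 1+0.5/C = 1.1154
F_a = (F_max−F_min)/2 = 274 N; F_m = (F_max+F_min)/2 = 896 N
τ_a = K_W·8F_aD/(πd³) = 1.3669 × 20.997 = 28.701 MPa
τ_m = K_s·8F_mD/(πd³) = 1.1154 × 68.661 = 76.583 MPa
Goodman: 1/n_f = τ_a/S_se + τ_m/S_su = 28.701/180 + 76.583/581 = 0.15945 + 0.13181 = 0.29126
n_f = 1/0.29126 = 3.433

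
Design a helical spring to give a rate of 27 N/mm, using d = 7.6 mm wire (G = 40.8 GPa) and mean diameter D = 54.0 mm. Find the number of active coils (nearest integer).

4

N_a = Gd⁴/(8D³k) = (40.8×10³ × 7.6⁴)/(8 × 54.0³ × 27)
    = 1.36118e+08 / 3.40122e+07 = 4.002 → 4 coils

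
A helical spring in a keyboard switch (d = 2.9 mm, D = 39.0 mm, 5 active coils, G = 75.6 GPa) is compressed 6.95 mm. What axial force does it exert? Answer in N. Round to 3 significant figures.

15.7 N

k = Gd⁴/(8D³N_a) = (75.6×10³)(2.9⁴)/(8·39.0³·5) = 2.2535 N/mm
F = k·δ = 2.2535 × 6.95 = 15.662 N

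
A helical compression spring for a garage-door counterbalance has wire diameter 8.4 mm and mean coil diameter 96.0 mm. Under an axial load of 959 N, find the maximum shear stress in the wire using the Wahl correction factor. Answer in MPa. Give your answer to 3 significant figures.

Spring index C = D/d = 96.0/8.4 = 11.4286
K_W = (4C−1)/(4C−4) + 0.615/C = 44.714/41.714 + 0.0538 = 1.1257
τ₀ = 8FD/(πd³) = 8·959·96.0/(π·8.4³) = 736512/1862 = 395.54 MPa
τ_max = K·τ₀ = 1.1257 × 395.54 = 445.27 MPa

445 MPa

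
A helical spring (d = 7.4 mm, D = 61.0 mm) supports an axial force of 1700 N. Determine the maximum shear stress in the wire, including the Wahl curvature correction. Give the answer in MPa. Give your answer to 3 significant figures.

Spring index C = D/d = 61.0/7.4 = 8.2432
K_W = (4C−1)/(4C−4) + 0.615/C = 31.973/28.973 + 0.0746 = 1.1782
τ₀ = 8FD/(πd³) = 8·1700·61.0/(π·7.4³) = 829600/1273 = 651.66 MPa
τ_max = K·τ₀ = 1.1782 × 651.66 = 767.76 MPa

768 MPa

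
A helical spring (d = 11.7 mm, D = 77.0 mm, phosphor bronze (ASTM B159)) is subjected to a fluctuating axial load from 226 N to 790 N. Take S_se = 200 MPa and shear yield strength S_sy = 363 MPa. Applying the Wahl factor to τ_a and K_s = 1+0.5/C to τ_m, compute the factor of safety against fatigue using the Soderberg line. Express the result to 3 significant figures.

C = D/d = 77.0/11.7 = 6.5812; K_W = (4C−1)/(4C−4)+0.615/C = 1.2278; K_s = 1+0.5/C = 1.0760
F_a = (F_max−F_min)/2 = 282 N; F_m = (F_max+F_min)/2 = 508 N
τ_a = K_W·8F_aD/(πd³) = 1.2278 × 34.524 = 42.39 MPa
τ_m = K_s·8F_mD/(πd³) = 1.0760 × 62.192 = 66.917 MPa
Soderberg: 1/n_f = τ_a/S_se + τ_m/S_sy = 42.39/200 + 66.917/363 = 0.21195 + 0.18435 = 0.39629
n_f = 1/0.39629 = 2.523

2.52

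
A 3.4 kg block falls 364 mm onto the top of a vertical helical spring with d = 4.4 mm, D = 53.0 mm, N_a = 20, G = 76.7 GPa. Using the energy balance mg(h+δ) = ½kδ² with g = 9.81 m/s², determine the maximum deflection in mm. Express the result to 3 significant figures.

k = Gd⁴/(8D³N_a) = (76.7×10³)(4.4⁴)/(8·53.0³·20) = 1.2069 N/mm
W = mg = 3.4 × 9.81 = 33.354 N
½kδ² − Wδ − Wh = 0 → δ = (W + √(W² + 2kWh))/k
δ = (33.354 + √(1112.5 + 29304.7))/1.2069 = (33.354 + 174.41)/1.2069 = 172.15 mm

172 mm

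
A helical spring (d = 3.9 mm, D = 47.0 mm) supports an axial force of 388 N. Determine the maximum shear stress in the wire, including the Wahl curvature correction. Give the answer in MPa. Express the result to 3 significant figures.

Spring index C = D/d = 47.0/3.9 = 12.0513
K_W = (4C−1)/(4C−4) + 0.615/C = 47.205/44.205 + 0.0510 = 1.1189
τ₀ = 8FD/(πd³) = 8·388·47.0/(π·3.9³) = 145888/186.36 = 782.85 MPa
τ_max = K·τ₀ = 1.1189 × 782.85 = 875.92 MPa

876 MPa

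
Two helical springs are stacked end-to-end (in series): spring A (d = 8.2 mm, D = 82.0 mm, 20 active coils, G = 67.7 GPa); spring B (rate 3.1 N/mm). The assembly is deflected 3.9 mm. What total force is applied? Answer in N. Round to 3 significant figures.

k_A = Gd⁴/(8D³N_a) = (67.7×10³)(8.2⁴)/(8·82.0³·20) = 3.4696 N/mm
Series: 1/k_eq = 1/3.4696 + 1/3.1 = 0.6108; k_eq = 1.6372 N/mm
F = k_eq·δ = 1.6372·3.9 = 6.3851 N

6.39 N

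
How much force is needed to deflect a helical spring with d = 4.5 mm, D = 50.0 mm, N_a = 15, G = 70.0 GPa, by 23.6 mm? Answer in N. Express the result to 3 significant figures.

k = Gd⁴/(8D³N_a) = (70.0×10³)(4.5⁴)/(8·50.0³·15) = 1.9136 N/mm
F = k·δ = 1.9136 × 23.6 = 45.162 N

45.2 N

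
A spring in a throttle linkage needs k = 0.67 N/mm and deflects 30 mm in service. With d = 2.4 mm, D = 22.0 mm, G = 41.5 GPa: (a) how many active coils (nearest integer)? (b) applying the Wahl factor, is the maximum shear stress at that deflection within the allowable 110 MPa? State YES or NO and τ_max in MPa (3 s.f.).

N_a = Gd⁴/(8D³k) = (41.5×10³)(2.4⁴)/(8·22.0³·0.67) = 24.12 → N_a = 24
Actual rate k = Gd⁴/(8D³·24) = 0.67348 N/mm
Working load F = kδ = 0.67348·30 = 20.204 N
C = 22.0/2.4 = 9.1667; K_W = (4C−1)/(4C−4)+0.615/C = 1.1589
τ_max = K_W·8FD/(πd³) = 1.1589·81.879 = 94.892 MPa
τ_max ≤ 110 MPa → acceptable

(a) 24 coils; (b) YES, τ_max = 94.9 MPa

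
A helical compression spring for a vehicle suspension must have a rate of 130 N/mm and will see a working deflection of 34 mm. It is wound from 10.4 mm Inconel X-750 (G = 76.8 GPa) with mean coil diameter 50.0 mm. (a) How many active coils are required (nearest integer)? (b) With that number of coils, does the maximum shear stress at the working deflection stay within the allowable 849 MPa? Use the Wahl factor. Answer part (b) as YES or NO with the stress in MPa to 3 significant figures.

(a) 7 coils; (b) YES, τ_max = 654 MPa

N_a = Gd⁴/(8D³k) = (76.8×10³)(10.4⁴)/(8·50.0³·130) = 6.911 → N_a = 7
Actual rate k = Gd⁴/(8D³·7) = 128.35 N/mm
Working load F = kδ = 128.35·34 = 4363.9 N
C = 50.0/10.4 = 4.8077; K_W = (4C−1)/(4C−4)+0.615/C = 1.3249
τ_max = K_W·8FD/(πd³) = 1.3249·493.95 = 654.43 MPa
τ_max ≤ 849 MPa → acceptable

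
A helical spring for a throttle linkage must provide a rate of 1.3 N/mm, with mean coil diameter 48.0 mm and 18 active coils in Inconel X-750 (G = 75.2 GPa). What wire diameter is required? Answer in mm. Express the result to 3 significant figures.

4.07 mm

d = (8D³N_a·k / G)^(1/4) = (8·48.0³·18·1.3 / (75.2×10³))^0.25
  = (275.3)^0.25 = 4.0734 mm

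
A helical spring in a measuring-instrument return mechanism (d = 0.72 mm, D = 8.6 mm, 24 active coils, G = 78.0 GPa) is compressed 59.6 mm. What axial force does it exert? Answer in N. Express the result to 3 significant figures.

k = Gd⁴/(8D³N_a) = (78.0×10³)(0.72⁴)/(8·8.6³·24) = 0.17164 N/mm
F = k·δ = 0.17164 × 59.6 = 10.23 N

10.2 N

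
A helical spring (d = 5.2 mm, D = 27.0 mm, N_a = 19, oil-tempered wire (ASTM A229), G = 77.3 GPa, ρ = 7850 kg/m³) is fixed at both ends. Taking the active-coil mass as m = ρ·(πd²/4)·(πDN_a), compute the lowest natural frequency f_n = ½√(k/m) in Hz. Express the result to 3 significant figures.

k = Gd⁴/(8D³N_a) = (77.3×10³)(5.2⁴)/(8·27.0³·19) = 18.891 N/mm = 18891 N/m
Wire length L = πDN_a = π·27.0·19 = 1611.6 mm
m = ρ·(πd²/4)·L = 7850 × 21.237×10⁻⁶ m² × 1.6116 m = 0.26868 kg
f_n = ½√(k/m) = 0.5·√(18891/0.26868) = 0.5·√(70311) = 132.58 Hz

133 Hz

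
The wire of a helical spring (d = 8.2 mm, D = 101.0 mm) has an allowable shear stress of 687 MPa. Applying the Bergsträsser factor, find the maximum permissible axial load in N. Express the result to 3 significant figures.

1330 N

C = D/d = 101.0/8.2 = 12.3171
K_B = (4C+2)/(4C−3) = 51.268/46.268 = 1.1081
τ_max = K·8FD/(πd³) → F_max = τ_allow·πd³/(8DK)
F_max = 687·π·8.2³/(8·101.0·1.1081) = 1.19e+06/895.32 = 1329.1 N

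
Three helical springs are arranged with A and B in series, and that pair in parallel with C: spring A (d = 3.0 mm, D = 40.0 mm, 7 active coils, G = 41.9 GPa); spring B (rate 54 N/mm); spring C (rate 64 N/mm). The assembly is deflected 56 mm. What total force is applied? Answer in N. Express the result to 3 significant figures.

3640 N

k_A = Gd⁴/(8D³N_a) = (41.9×10³)(3.0⁴)/(8·40.0³·7) = 0.94696 N/mm
Springs A,B series: k_AB = 1/(1/0.94696+1/54) = 0.93064 N/mm; parallel with C: k_eq = 0.93064+64 = 64.931 N/mm
F = k_eq·δ = 64.931·56 = 3636.1 N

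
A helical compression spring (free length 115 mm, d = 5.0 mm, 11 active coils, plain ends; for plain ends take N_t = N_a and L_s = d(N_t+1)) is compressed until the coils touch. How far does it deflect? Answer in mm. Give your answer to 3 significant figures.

N_t = 11; L_s = 5.0·12 = 60 mm
δ_solid = L₀ − L_s = 115 − 60 = 55 mm

55.0 mm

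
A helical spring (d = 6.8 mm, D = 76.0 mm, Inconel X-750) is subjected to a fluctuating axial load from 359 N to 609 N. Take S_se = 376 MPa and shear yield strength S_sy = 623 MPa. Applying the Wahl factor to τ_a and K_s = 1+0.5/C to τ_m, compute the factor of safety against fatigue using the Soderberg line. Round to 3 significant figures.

1.37

C = D/d = 76.0/6.8 = 11.1765; K_W = (4C−1)/(4C−4)+0.615/C = 1.1287; K_s = 1+0.5/C = 1.0447
F_a = (F_max−F_min)/2 = 125 N; F_m = (F_max+F_min)/2 = 484 N
τ_a = K_W·8F_aD/(πd³) = 1.1287 × 76.937 = 86.841 MPa
τ_m = K_s·8F_mD/(πd³) = 1.0447 × 297.9 = 311.23 MPa
Soderberg: 1/n_f = τ_a/S_se + τ_m/S_sy = 86.841/376 + 311.23/623 = 0.23096 + 0.49956 = 0.73052
n_f = 1/0.73052 = 1.369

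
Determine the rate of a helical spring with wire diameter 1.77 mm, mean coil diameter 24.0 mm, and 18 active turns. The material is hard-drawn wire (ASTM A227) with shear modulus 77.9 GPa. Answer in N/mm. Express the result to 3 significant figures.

k = Gd⁴/(8D³N_a) = (77.9×10³ × 1.77⁴) / (8 × 24.0³ × 18)
  = 764593 / 1.99066e+06 = 0.38409 N/mm

0.384 N/mm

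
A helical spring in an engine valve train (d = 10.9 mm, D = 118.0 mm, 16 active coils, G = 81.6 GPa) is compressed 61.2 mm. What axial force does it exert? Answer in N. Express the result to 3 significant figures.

k = Gd⁴/(8D³N_a) = (81.6×10³)(10.9⁴)/(8·118.0³·16) = 5.477 N/mm
F = k·δ = 5.477 × 61.2 = 335.19 N

335 N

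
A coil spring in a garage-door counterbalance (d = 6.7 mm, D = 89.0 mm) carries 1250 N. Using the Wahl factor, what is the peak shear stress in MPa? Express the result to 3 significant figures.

Spring index C = D/d = 89.0/6.7 = 13.2836
K_W = (4C−1)/(4C−4) + 0.615/C = 52.134/49.134 + 0.0463 = 1.1074
τ₀ = 8FD/(πd³) = 8·1250·89.0/(π·6.7³) = 890000/944.87 = 941.92 MPa
τ_max = K·τ₀ = 1.1074 × 941.92 = 1043 MPa

1040 MPa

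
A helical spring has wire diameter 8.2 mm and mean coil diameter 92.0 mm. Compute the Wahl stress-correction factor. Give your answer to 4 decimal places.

1.1282

C = D/d = 92.0/8.2 = 11.2195
K_W = (4C−1)/(4C−4) + 0.615/C = 43.878/40.878 + 0.0548 = 1.1282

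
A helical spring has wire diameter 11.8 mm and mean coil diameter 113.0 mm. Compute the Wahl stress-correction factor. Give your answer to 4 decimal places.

1.1517

C = D/d = 113.0/11.8 = 9.5763
K_W = (4C−1)/(4C−4) + 0.615/C = 37.305/34.305 + 0.0642 = 1.1517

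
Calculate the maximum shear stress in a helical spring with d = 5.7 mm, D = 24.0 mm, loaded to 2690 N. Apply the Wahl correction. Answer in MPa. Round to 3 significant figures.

1220 MPa

Spring index C = D/d = 24.0/5.7 = 4.2105
K_W = (4C−1)/(4C−4) + 0.615/C = 15.842/12.842 + 0.1461 = 1.3797
τ₀ = 8FD/(πd³) = 8·2690·24.0/(π·5.7³) = 516480/581.8 = 887.73 MPa
τ_max = K·τ₀ = 1.3797 × 887.73 = 1224.8 MPa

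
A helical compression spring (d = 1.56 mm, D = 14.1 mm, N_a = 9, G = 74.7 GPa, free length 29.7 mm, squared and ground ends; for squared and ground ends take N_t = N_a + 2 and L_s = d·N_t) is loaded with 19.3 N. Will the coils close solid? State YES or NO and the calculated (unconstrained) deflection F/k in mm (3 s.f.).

k = Gd⁴/(8D³N_a) = (74.7×10³)(1.56⁴)/(8·14.1³·9) = 2.1919 N/mm
N_t = 11; L_s = 1.56·11 = 17.16 mm; δ_solid = L₀ − L_s = 29.7 − 17.16 = 12.54 mm
δ = F/k = 19.3/2.1919 = 8.805 mm
δ < δ_solid → spring does not go solid

NO, δ = 8.80 mm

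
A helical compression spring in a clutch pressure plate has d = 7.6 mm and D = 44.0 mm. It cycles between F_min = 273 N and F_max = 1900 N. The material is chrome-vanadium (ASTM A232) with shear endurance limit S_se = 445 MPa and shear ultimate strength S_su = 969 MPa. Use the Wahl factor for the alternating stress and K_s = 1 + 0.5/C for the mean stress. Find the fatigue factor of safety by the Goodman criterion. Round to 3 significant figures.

C = D/d = 44.0/7.6 = 5.7895; K_W = (4C−1)/(4C−4)+0.615/C = 1.2628; K_s = 1+0.5/C = 1.0864
F_a = (F_max−F_min)/2 = 813.5 N; F_m = (F_max+F_min)/2 = 1086.5 N
τ_a = K_W·8F_aD/(πd³) = 1.2628 × 207.64 = 262.21 MPa
τ_m = K_s·8F_mD/(πd³) = 1.0864 × 277.32 = 301.27 MPa
Goodman: 1/n_f = τ_a/S_se + τ_m/S_su = 262.21/445 + 301.27/969 = 0.58924 + 0.31091 = 0.90015
n_f = 1/0.90015 = 1.111

1.11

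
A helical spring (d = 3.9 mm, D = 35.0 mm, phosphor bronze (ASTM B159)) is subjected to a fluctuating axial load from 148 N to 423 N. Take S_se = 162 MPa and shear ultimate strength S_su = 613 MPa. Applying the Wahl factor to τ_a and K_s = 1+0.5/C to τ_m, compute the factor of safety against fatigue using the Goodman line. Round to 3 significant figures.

C = D/d = 35.0/3.9 = 8.9744; K_W = (4C−1)/(4C−4)+0.615/C = 1.1626; K_s = 1+0.5/C = 1.0557
F_a = (F_max−F_min)/2 = 137.5 N; F_m = (F_max+F_min)/2 = 285.5 N
τ_a = K_W·8F_aD/(πd³) = 1.1626 × 206.59 = 240.18 MPa
τ_m = K_s·8F_mD/(πd³) = 1.0557 × 428.96 = 452.86 MPa
Goodman: 1/n_f = τ_a/S_se + τ_m/S_su = 240.18/162 + 452.86/613 = 1.48260 + 0.73877 = 2.2214
n_f = 1/2.2214 = 0.4502

0.450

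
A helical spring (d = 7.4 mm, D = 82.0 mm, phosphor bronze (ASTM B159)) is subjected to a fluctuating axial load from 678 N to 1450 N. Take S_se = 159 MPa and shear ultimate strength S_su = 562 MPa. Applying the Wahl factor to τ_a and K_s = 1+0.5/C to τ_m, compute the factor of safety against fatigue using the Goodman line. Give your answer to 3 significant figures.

C = D/d = 82.0/7.4 = 11.0811; K_W = (4C−1)/(4C−4)+0.615/C = 1.1299; K_s = 1+0.5/C = 1.0451
F_a = (F_max−F_min)/2 = 386 N; F_m = (F_max+F_min)/2 = 1064 N
τ_a = K_W·8F_aD/(πd³) = 1.1299 × 198.91 = 224.74 MPa
τ_m = K_s·8F_mD/(πd³) = 1.0451 × 548.28 = 573.02 MPa
Goodman: 1/n_f = τ_a/S_se + τ_m/S_su = 224.74/159 + 573.02/562 = 1.41347 + 1.01960 = 2.4331
n_f = 1/2.4331 = 0.411

0.411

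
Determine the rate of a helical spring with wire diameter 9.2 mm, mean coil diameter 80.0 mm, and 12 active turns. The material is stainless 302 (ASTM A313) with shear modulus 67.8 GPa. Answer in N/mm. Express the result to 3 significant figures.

k = Gd⁴/(8D³N_a) = (67.8×10³ × 9.2⁴) / (8 × 80.0³ × 12)
  = 4.85714e+08 / 4.9152e+07 = 9.8819 N/mm

9.88 N/mm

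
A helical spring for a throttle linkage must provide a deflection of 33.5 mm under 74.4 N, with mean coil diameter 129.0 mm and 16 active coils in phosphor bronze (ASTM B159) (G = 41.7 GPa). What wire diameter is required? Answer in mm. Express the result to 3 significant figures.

Required rate k = F/δ = 74.4/33.5 = 2.2209 N/mm
d = (8D³N_a·k / G)^(1/4) = (8·129.0³·16·2.2209 / (41.7×10³))^0.25
  = (14634)^0.25 = 10.9987 mm

11.0 mm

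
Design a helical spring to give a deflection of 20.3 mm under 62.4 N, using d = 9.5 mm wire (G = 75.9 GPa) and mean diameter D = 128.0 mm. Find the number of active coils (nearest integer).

12

Required rate k = F/δ = 62.4/20.3 = 3.0739 N/mm
N_a = Gd⁴/(8D³k) = (75.9×10³ × 9.5⁴)/(8 × 128.0³ × 3.0739)
    = 6.1821e+08 / 5.15713e+07 = 11.99 → 12 coils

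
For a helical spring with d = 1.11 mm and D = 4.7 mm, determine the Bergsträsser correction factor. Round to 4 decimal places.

1.3588

C = D/d = 4.7/1.11 = 4.2342
K_B = (4C+2)/(4C−3) = 18.937/13.937 = 1.3588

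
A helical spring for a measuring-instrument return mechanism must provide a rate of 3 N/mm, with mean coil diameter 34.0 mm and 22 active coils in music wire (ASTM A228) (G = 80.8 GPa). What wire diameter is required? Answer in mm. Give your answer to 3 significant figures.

d = (8D³N_a·k / G)^(1/4) = (8·34.0³·22·3 / (80.8×10³))^0.25
  = (256.84)^0.25 = 4.0033 mm

4.00 mm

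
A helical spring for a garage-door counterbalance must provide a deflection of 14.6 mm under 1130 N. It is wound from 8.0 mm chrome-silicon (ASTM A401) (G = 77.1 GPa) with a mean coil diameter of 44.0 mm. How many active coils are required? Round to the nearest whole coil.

Required rate k = F/δ = 1130/14.6 = 77.397 N/mm
N_a = Gd⁴/(8D³k) = (77.1×10³ × 8.0⁴)/(8 × 44.0³ × 77.397)
    = 3.15802e+08 / 5.27441e+07 = 5.987 → 6 coils

6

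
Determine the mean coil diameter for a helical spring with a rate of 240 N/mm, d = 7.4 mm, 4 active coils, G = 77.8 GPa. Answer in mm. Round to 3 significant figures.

D = (Gd⁴/(8N_a·k))^(1/3) = (77.8×10³·7.4⁴/(8·4·240))^(1/3)
  = (30377)^(1/3) = 31.2020 mm

31.2 mm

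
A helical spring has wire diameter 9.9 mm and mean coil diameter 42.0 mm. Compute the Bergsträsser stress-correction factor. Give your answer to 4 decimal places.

C = D/d = 42.0/9.9 = 4.2424
K_B = (4C+2)/(4C−3) = 18.970/13.970 = 1.3579

1.3579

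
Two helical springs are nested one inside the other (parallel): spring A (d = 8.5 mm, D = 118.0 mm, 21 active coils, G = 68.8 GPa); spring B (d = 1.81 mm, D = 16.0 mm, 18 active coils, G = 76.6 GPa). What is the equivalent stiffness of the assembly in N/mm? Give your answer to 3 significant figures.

2.69 N/mm

k_A = Gd⁴/(8D³N_a) = (68.8×10³)(8.5⁴)/(8·118.0³·21) = 1.3011 N/mm
k_B = Gd⁴/(8D³N_a) = (76.6×10³)(1.81⁴)/(8·16.0³·18) = 1.3939 N/mm
Parallel: k_eq = 1.3011 + 1.3939 = 2.695 N/mm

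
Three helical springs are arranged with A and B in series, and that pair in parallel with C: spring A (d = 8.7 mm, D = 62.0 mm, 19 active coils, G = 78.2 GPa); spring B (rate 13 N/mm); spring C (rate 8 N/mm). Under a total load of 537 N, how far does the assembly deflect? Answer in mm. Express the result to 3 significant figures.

37.5 mm

k_A = Gd⁴/(8D³N_a) = (78.2×10³)(8.7⁴)/(8·62.0³·19) = 12.367 N/mm
Springs A,B series: k_AB = 1/(1/12.367+1/13) = 6.3378 N/mm; parallel with C: k_eq = 6.3378+8 = 14.338 N/mm
δ = F/k_eq = 537/14.338 = 37.453 mm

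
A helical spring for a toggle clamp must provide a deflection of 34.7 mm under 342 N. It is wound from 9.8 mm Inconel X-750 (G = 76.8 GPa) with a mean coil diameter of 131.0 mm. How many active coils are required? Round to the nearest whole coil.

4

Required rate k = F/δ = 342/34.7 = 9.8559 N/mm
N_a = Gd⁴/(8D³k) = (76.8×10³ × 9.8⁴)/(8 × 131.0³ × 9.8559)
    = 7.08379e+08 / 1.77256e+08 = 3.996 → 4 coils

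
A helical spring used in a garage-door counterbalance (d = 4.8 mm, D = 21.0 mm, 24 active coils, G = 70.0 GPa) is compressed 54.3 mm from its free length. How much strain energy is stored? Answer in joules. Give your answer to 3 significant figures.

30.8 J

k = Gd⁴/(8D³N_a) = (70.0×10³)(4.8⁴)/(8·21.0³·24) = 20.898 N/mm
U = ½kδ² = 0.5 × 20.898 × 54.3² = 30809 N·mm = 30.809 J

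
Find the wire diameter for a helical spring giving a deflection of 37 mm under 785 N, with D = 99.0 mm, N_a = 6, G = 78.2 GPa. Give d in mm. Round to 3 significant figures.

Required rate k = F/δ = 785/37 = 21.216 N/mm
d = (8D³N_a·k / G)^(1/4) = (8·99.0³·6·21.216 / (78.2×10³))^0.25
  = (12636)^0.25 = 10.6023 mm

10.6 mm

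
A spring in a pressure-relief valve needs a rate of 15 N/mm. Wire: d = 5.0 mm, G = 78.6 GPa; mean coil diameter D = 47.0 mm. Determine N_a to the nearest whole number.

N_a = Gd⁴/(8D³k) = (78.6×10³ × 5.0⁴)/(8 × 47.0³ × 15)
    = 4.9125e+07 / 1.24588e+07 = 3.943 → 4 coils

4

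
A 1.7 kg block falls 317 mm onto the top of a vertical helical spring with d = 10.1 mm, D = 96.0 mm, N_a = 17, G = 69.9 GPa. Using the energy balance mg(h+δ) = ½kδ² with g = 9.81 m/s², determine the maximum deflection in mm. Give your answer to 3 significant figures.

k = Gd⁴/(8D³N_a) = (69.9×10³)(10.1⁴)/(8·96.0³·17) = 6.0452 N/mm
W = mg = 1.7 × 9.81 = 16.677 N
½kδ² − Wδ − Wh = 0 → δ = (W + √(W² + 2kWh))/k
δ = (16.677 + √(278.12 + 63917.1))/6.0452 = (16.677 + 253.37)/6.0452 = 44.671 mm

44.7 mm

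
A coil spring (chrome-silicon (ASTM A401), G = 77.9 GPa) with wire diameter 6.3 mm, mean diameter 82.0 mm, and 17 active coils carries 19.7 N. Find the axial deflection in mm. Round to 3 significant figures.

12.0 mm

k = Gd⁴/(8D³N_a) = (77.9×10³)(6.3⁴)/(8·82.0³·17) = 1.6365 N/mm
δ = F/k = 19.7 / 1.6365 = 12.038 mm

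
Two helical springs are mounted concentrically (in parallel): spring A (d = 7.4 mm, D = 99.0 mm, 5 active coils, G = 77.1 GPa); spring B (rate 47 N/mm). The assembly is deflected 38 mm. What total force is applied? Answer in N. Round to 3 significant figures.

k_A = Gd⁴/(8D³N_a) = (77.1×10³)(7.4⁴)/(8·99.0³·5) = 5.9568 N/mm
Parallel: k_eq = 5.9568 + 47 = 52.957 N/mm
F = k_eq·δ = 52.957·38 = 2012.4 N

2010 N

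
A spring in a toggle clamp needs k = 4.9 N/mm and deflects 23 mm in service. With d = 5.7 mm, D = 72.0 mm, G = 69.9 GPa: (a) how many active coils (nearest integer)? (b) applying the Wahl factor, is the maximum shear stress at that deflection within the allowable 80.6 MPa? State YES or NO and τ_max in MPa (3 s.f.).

(a) 5 coils; (b) NO, τ_max = 125 MPa

N_a = Gd⁴/(8D³k) = (69.9×10³)(5.7⁴)/(8·72.0³·4.9) = 5.043 → N_a = 5
Actual rate k = Gd⁴/(8D³·5) = 4.9422 N/mm
Working load F = kδ = 4.9422·23 = 113.67 N
C = 72.0/5.7 = 12.6316; K_W = (4C−1)/(4C−4)+0.615/C = 1.1132
τ_max = K_W·8FD/(πd³) = 1.1132·112.54 = 125.27 MPa
τ_max > 80.6 MPa → exceeds allowable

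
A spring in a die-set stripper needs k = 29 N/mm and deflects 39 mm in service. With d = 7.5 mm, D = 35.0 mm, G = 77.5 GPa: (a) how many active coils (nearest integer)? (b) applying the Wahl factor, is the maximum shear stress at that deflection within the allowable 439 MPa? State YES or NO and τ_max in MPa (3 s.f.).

N_a = Gd⁴/(8D³k) = (77.5×10³)(7.5⁴)/(8·35.0³·29) = 24.65 → N_a = 25
Actual rate k = Gd⁴/(8D³·25) = 28.596 N/mm
Working load F = kδ = 28.596·39 = 1115.3 N
C = 35.0/7.5 = 4.6667; K_W = (4C−1)/(4C−4)+0.615/C = 1.3363
τ_max = K_W·8FD/(πd³) = 1.3363·235.61 = 314.86 MPa
τ_max ≤ 439 MPa → acceptable

(a) 25 coils; (b) YES, τ_max = 315 MPa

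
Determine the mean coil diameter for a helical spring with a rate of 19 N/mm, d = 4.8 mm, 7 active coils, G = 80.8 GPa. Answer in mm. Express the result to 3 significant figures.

D = (Gd⁴/(8N_a·k))^(1/3) = (80.8×10³·4.8⁴/(8·7·19))^(1/3)
  = (40312)^(1/3) = 34.2882 mm

34.3 mm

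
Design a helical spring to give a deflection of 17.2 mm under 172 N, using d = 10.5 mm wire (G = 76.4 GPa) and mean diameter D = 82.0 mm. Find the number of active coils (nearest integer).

21

Required rate k = F/δ = 172/17.2 = 10 N/mm
N_a = Gd⁴/(8D³k) = (76.4×10³ × 10.5⁴)/(8 × 82.0³ × 10)
    = 9.28647e+08 / 4.41094e+07 = 21.05 → 21 coils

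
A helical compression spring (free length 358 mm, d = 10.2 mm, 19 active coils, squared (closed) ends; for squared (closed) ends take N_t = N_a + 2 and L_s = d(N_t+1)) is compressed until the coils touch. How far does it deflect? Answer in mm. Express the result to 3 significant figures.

N_t = 21; L_s = 10.2·22 = 224.4 mm
δ_solid = L₀ − L_s = 358 − 224.4 = 133.6 mm

134 mm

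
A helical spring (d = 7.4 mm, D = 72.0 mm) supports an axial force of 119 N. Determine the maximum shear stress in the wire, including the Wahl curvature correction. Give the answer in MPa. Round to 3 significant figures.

Spring index C = D/d = 72.0/7.4 = 9.7297
K_W = (4C−1)/(4C−4) + 0.615/C = 37.919/34.919 + 0.0632 = 1.1491
τ₀ = 8FD/(πd³) = 8·119·72.0/(π·7.4³) = 68544/1273 = 53.842 MPa
τ_max = K·τ₀ = 1.1491 × 53.842 = 61.871 MPa

61.9 MPa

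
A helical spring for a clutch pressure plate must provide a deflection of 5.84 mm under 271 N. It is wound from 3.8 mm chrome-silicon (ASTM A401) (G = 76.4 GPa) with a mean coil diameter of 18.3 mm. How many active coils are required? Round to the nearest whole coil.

7

Required rate k = F/δ = 271/5.84 = 46.404 N/mm
N_a = Gd⁴/(8D³k) = (76.4×10³ × 3.8⁴)/(8 × 18.3³ × 46.404)
    = 1.59304e+07 / 2.2751e+06 = 7.002 → 7 coils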